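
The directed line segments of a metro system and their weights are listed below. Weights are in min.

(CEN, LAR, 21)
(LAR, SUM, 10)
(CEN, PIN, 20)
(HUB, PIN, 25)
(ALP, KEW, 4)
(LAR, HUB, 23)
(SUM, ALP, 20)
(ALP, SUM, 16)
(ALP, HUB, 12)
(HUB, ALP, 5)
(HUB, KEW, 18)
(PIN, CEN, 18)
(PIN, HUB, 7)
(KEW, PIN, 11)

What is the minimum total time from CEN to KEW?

Running Dijkstra from CEN:
CEN: 0
PIN: 20  (via CEN)
LAR: 21  (via CEN)
HUB: 27  (via PIN)
SUM: 31  (via LAR)
ALP: 32  (via HUB)
KEW: 36  (via ALP)
Shortest route: CEN–PIN–HUB–ALP–KEW = 36 min.

36 min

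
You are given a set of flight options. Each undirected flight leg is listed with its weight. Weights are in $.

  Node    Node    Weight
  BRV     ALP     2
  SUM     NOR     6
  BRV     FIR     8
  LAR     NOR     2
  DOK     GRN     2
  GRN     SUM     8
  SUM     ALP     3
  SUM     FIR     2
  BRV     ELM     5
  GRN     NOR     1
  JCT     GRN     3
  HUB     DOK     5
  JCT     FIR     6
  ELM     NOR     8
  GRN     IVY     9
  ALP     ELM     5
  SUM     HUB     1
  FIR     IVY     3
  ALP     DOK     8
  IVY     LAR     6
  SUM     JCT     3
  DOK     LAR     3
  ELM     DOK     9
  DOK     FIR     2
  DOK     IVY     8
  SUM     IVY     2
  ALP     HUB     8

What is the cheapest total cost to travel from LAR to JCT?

$6

Shortest distances from LAR:
LAR: 0
NOR: 2  (via LAR)
DOK: 3  (via LAR)
GRN: 3  (via NOR)
FIR: 5  (via DOK)
JCT: 6  (via GRN)
Shortest route: LAR–NOR–GRN–JCT = $6.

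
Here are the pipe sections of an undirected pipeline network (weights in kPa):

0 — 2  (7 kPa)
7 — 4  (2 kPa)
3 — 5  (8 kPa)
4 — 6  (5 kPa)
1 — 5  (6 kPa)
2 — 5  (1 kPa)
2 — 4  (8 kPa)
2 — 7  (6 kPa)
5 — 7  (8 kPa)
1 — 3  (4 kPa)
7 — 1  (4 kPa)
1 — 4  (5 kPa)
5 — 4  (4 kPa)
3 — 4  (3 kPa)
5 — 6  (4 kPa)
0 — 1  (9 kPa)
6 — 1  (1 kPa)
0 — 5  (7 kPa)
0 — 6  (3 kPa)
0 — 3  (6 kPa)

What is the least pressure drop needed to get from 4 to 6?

Enumerating some paths:
4–1–6: 5+1 = 6
4–7–1–6: 2+4+1 = 7
4–6: 5 = 5
4–5–6: 4+4 = 8
Cheapest is 4–6 at 5 kPa.

5 kPa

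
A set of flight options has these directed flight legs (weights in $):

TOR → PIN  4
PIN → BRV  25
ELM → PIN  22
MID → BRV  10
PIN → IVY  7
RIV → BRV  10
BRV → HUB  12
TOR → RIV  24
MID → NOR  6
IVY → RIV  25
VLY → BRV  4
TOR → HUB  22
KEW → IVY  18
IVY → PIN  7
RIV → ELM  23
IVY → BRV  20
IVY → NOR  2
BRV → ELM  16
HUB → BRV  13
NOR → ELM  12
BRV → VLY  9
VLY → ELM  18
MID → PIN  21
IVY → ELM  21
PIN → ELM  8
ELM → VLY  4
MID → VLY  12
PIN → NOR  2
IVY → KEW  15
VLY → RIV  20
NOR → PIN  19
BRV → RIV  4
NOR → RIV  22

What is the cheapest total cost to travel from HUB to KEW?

Candidate routes:
HUB → BRV → VLY → ELM → PIN → IVY → KEW: 13+9+18+22+7+15 = 84
HUB → BRV → RIV → ELM → PIN → IVY → KEW: 13+4+23+22+7+15 = 84
HUB → BRV → ELM → PIN → IVY → KEW: 13+16+22+7+15 = 73
The minimum is $73 via HUB → BRV → ELM → PIN → IVY → KEW.

$73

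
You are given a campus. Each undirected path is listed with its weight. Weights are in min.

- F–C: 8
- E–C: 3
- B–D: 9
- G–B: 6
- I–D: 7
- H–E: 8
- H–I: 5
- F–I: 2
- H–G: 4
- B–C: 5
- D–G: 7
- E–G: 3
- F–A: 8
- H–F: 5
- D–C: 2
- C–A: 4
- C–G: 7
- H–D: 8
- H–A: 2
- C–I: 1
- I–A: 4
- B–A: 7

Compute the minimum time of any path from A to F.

6 min

Shortest distances from A:
A: 0
H: 2  (via A)
C: 4  (via A)
I: 4  (via A)
D: 6  (via C)
F: 6  (via I)
Shortest route: A → I → F = 6 min.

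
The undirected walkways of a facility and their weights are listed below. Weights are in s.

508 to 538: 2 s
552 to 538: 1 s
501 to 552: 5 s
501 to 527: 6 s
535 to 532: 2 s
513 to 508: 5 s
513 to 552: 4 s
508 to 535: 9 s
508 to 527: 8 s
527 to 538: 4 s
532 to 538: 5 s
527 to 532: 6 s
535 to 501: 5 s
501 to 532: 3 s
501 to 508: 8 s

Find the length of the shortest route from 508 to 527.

Compare a few routes:
508–538–532–527: 2+5+6 = 13
508–527: 8 = 8
508–538–527: 2+4 = 6
The minimum is 6 s via 508–538–527.

6 s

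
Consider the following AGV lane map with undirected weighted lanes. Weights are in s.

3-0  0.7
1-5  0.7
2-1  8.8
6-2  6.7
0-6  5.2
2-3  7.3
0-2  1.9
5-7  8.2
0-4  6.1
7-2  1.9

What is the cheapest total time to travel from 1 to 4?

16.8 s

Candidate routes:
1 - 2 - 0 - 4: 8.8+1.9+6.1 = 16.8
1 - 2 - 3 - 0 - 4: 8.8+7.3+0.7+6.1 = 22.9
1 - 5 - 7 - 2 - 0 - 4: 0.7+8.2+1.9+1.9+6.1 = 18.8
Cheapest is 1 - 2 - 0 - 4 at 16.8 s.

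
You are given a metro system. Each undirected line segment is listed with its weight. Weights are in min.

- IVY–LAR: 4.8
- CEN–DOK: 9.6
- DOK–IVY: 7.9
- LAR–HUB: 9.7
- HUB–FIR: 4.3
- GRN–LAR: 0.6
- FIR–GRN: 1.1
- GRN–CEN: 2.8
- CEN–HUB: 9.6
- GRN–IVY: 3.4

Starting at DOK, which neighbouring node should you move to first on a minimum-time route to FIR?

IVY

Enumerating some paths:
DOK → CEN → GRN → FIR: 9.6+2.8+1.1 = 13.5
DOK → IVY → GRN → FIR: 7.9+3.4+1.1 = 12.4
The minimum is 12.4 min via DOK → IVY → GRN → FIR.
So from DOK the first move is to IVY.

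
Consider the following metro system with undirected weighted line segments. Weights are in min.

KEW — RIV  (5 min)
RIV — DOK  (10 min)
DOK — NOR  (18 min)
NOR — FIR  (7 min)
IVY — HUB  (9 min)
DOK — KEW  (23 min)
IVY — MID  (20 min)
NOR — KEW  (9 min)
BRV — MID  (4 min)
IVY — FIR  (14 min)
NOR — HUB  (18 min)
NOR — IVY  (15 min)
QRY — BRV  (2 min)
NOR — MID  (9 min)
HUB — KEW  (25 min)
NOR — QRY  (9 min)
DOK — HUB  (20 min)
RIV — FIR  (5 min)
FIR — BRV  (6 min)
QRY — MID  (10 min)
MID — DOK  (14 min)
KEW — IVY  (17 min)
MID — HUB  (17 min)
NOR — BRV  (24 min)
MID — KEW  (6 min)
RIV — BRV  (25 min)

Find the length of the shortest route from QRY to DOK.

Candidate routes:
QRY–MID–DOK: 10+14 = 24
QRY–BRV–FIR–RIV–DOK: 2+6+5+10 = 23
QRY–BRV–MID–DOK: 2+4+14 = 20
QRY–BRV–MID–KEW–RIV–DOK: 2+4+6+5+10 = 27
Cheapest is QRY–BRV–MID–DOK at 20 min.

20 min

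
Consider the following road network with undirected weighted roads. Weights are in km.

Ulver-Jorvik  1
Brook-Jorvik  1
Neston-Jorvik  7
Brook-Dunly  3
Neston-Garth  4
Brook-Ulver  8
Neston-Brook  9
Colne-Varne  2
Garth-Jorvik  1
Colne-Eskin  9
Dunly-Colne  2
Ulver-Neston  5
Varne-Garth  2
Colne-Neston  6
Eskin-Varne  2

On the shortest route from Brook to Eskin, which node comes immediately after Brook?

Jorvik

Candidate routes:
Brook–Jorvik–Garth–Varne–Eskin: 1+1+2+2 = 6
Brook–Dunly–Colne–Varne–Eskin: 3+2+2+2 = 9
Cheapest is Brook–Jorvik–Garth–Varne–Eskin at 6 km.
So from Brook the first move is to Jorvik.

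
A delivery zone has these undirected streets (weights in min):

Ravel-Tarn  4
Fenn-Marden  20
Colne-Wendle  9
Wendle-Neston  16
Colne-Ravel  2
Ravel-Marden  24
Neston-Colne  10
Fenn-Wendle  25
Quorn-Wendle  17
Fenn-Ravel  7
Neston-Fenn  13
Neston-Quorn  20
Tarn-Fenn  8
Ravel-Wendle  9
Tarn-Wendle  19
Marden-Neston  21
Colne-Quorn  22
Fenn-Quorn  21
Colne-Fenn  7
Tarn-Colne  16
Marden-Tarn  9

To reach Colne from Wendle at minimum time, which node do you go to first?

Candidate routes:
Wendle–Colne: 9 = 9
Wendle–Ravel–Colne: 9+2 = 11
The minimum is 9 min via Wendle–Colne.
So from Wendle the first move is to Colne.

Colne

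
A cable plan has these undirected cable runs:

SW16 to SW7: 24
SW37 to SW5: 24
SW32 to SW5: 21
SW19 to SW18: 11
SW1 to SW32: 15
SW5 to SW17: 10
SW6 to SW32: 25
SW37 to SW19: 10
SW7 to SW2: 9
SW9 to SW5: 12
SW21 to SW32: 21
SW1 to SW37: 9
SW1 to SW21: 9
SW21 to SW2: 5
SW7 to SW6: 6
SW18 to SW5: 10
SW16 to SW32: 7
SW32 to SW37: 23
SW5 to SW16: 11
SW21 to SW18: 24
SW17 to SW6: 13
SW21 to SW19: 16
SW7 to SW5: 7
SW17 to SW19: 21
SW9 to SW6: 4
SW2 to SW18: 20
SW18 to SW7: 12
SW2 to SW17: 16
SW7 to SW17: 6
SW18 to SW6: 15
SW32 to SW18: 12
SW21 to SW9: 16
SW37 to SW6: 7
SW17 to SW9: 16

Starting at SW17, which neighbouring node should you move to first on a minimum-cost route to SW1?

Enumerating some paths:
SW17 → SW6 → SW37 → SW1: 13+7+9 = 29
SW17 → SW7 → SW2 → SW21 → SW1: 6+9+5+9 = 29
SW17 → SW7 → SW6 → SW37 → SW1: 6+6+7+9 = 28
The minimum is 28 via SW17 → SW7 → SW6 → SW37 → SW1.
So from SW17 the first move is to SW7.

SW7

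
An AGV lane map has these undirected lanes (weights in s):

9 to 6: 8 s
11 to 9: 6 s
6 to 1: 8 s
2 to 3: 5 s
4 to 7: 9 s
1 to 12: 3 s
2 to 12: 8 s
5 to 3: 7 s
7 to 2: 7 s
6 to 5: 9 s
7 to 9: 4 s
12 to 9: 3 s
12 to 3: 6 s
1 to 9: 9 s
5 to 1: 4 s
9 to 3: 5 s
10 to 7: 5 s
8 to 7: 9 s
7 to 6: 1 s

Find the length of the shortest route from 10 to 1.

14 s

Running Dijkstra from 10:
10: 0
7: 5  (via 10)
6: 6  (via 7)
9: 9  (via 7)
2: 12  (via 7)
12: 12  (via 9)
1: 14  (via 6)
Shortest route: 10–7–6–1 = 14 s.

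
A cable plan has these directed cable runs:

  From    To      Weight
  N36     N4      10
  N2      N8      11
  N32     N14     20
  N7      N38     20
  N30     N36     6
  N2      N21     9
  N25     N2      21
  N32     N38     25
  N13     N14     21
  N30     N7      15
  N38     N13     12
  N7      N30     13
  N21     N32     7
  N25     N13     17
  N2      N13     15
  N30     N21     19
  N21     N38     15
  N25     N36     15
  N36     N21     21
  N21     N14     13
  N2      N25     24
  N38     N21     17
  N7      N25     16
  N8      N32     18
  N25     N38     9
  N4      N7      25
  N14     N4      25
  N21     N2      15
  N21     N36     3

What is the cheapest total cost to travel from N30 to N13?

Settle nodes by increasing distance from N30:
N30: 0
N36: 6  (via N30)
N7: 15  (via N30)
N4: 16  (via N36)
N21: 19  (via N30)
N32: 26  (via N21)
N25: 31  (via N7)
N14: 32  (via N21)
N38: 34  (via N21)
N2: 34  (via N21)
N8: 45  (via N2)
N13: 46  (via N38)
Shortest route: N30–N21–N38–N13 = 46.

46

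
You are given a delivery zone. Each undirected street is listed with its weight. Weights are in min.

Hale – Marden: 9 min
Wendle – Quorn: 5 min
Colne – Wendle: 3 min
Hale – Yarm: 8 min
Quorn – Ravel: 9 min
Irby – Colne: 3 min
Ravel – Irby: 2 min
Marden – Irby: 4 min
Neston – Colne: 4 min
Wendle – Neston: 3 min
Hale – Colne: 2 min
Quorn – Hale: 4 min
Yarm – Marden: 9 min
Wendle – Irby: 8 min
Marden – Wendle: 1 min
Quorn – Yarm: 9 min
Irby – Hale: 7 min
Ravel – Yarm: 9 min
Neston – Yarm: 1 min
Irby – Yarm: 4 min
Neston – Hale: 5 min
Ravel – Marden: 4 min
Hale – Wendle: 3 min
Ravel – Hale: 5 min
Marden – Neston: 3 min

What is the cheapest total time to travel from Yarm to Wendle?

4 min

Compare a few routes:
Yarm → Neston → Marden → Wendle: 1+3+1 = 5
Yarm → Neston → Wendle: 1+3 = 4
Yarm → Neston → Colne → Wendle: 1+4+3 = 8
The minimum is 4 min via Yarm → Neston → Wendle.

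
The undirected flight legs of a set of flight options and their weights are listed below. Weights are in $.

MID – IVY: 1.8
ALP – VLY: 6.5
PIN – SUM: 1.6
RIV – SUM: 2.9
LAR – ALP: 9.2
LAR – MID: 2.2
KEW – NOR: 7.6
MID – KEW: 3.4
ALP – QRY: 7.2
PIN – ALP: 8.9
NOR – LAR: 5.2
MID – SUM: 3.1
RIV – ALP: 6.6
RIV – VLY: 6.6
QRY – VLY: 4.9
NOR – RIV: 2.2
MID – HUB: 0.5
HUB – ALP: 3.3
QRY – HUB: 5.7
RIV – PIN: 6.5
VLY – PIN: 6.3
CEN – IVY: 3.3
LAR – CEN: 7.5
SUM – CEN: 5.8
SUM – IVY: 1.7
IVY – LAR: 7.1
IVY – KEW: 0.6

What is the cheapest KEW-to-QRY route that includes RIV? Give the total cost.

Shortest KEW→RIV: KEW → IVY → SUM → RIV = 5.2
Best RIV to QRY: RIV → VLY → QRY costing 11.5
Total via RIV: 5.2 + 11.5 = $16.7.

$16.7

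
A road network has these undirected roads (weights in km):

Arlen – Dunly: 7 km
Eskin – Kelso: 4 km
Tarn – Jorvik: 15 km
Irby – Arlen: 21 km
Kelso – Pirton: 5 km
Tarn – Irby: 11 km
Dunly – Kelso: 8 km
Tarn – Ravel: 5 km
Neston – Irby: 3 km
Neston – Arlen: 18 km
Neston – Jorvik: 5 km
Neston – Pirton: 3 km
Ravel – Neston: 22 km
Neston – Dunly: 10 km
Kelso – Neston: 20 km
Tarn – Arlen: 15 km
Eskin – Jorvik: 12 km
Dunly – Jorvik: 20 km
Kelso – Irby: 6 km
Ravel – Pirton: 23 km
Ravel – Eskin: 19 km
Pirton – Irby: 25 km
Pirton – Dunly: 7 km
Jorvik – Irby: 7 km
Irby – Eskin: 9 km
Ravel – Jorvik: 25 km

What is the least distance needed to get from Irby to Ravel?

16 km

Enumerating some paths:
Irby - Tarn - Ravel: 11+5 = 16
Irby - Neston - Ravel: 3+22 = 25
Irby - Jorvik - Tarn - Ravel: 7+15+5 = 27
The minimum is 16 km via Irby - Tarn - Ravel.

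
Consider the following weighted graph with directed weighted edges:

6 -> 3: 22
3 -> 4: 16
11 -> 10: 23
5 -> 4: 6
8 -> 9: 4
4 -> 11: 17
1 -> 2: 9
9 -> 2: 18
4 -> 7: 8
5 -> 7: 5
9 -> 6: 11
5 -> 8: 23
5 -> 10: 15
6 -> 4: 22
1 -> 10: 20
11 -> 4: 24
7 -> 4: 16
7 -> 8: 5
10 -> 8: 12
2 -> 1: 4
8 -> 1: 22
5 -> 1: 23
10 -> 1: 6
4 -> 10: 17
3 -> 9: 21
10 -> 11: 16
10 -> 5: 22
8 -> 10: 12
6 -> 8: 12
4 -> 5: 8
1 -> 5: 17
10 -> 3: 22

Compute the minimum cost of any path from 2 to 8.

Running Dijkstra from 2:
2: 0
1: 4  (via 2)
5: 21  (via 1)
10: 24  (via 1)
7: 26  (via 5)
4: 27  (via 5)
8: 31  (via 7)
Shortest route: 2 → 1 → 5 → 7 → 8 = 31.

31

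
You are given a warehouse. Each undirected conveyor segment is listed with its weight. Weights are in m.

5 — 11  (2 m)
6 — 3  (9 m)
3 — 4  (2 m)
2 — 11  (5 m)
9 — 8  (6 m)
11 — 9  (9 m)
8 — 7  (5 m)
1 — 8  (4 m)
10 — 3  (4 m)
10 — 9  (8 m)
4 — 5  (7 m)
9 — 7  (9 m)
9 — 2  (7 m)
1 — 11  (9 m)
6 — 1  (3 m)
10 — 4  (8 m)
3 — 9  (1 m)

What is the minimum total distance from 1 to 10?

15 m

Running Dijkstra from 1:
1: 0
6: 3  (via 1)
8: 4  (via 1)
7: 9  (via 8)
11: 9  (via 1)
9: 10  (via 8)
3: 11  (via 9)
5: 11  (via 11)
4: 13  (via 3)
2: 14  (via 11)
10: 15  (via 3)
Shortest route: 1 → 8 → 9 → 3 → 10 = 15 m.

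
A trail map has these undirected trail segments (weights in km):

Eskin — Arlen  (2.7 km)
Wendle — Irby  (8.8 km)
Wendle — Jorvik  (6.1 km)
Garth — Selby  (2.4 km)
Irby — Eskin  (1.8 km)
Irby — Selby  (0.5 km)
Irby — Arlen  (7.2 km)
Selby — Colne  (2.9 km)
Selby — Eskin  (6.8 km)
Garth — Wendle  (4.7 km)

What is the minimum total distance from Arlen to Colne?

Shortest distances from Arlen:
Arlen: 0
Eskin: 2.7  (via Arlen)
Irby: 4.5  (via Eskin)
Selby: 5  (via Irby)
Garth: 7.4  (via Selby)
Colne: 7.9  (via Selby)
Shortest route: Arlen → Eskin → Irby → Selby → Colne = 7.9 km.

7.9 km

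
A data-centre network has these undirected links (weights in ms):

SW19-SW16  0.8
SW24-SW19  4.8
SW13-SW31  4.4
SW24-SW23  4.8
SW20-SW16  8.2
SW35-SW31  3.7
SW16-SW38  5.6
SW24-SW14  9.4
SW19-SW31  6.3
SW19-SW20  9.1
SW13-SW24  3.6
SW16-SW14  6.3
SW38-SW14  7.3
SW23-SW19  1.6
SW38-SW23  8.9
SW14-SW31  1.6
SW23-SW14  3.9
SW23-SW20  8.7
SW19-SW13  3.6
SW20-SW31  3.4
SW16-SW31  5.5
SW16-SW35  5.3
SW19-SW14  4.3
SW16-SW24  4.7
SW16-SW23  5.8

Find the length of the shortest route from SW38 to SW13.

10 ms

Running Dijkstra from SW38:
SW38: 0
SW16: 5.6  (via SW38)
SW19: 6.4  (via SW16)
SW14: 7.3  (via SW38)
SW23: 8  (via SW19)
SW31: 8.9  (via SW14)
SW13: 10  (via SW19)
Shortest route: SW38 → SW16 → SW19 → SW13 = 10 ms.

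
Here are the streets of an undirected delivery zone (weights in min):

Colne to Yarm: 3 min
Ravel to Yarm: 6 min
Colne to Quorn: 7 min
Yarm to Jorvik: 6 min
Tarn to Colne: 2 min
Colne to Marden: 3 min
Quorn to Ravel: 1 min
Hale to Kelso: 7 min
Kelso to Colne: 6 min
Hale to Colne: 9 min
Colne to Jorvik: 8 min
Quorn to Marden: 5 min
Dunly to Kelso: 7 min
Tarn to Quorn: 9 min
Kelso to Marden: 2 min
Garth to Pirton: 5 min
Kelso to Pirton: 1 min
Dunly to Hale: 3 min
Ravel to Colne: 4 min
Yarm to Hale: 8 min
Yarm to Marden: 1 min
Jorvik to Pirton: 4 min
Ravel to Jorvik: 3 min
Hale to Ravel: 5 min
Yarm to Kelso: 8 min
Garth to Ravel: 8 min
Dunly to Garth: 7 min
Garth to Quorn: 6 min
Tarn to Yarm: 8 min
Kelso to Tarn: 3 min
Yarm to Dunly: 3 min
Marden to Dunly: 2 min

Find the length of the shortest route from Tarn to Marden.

Compare a few routes:
Tarn - Yarm - Marden: 8+1 = 9
Tarn - Colne - Marden: 2+3 = 5
Tarn - Colne - Yarm - Marden: 2+3+1 = 6
Cheapest is Tarn - Colne - Marden at 5 min.

5 min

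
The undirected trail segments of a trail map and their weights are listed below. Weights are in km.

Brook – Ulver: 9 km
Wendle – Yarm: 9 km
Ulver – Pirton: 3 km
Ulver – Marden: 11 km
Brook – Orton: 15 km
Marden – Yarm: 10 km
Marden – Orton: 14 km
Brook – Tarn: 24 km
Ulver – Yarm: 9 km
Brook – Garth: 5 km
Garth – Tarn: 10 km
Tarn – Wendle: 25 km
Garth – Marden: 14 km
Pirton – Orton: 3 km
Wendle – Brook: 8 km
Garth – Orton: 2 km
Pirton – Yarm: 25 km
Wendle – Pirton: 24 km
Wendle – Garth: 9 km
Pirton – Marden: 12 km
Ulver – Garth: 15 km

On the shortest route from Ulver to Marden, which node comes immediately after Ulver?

Compare a few routes:
Ulver → Pirton → Marden: 3+12 = 15
Ulver → Marden: 11 = 11
Ulver → Yarm → Marden: 9+10 = 19
The minimum is 11 km via Ulver → Marden.
So from Ulver the first move is to Marden.

Marden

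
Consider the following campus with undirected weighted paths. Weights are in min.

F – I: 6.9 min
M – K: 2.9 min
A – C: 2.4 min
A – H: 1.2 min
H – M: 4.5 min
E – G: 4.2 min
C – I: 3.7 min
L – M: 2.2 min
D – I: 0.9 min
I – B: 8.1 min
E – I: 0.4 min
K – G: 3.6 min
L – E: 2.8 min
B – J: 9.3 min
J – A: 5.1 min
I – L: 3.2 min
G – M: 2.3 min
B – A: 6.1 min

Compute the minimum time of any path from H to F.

14.2 min

Shortest distances from H:
H: 0
A: 1.2  (via H)
C: 3.6  (via A)
M: 4.5  (via H)
J: 6.3  (via A)
L: 6.7  (via M)
G: 6.8  (via M)
B: 7.3  (via A)
I: 7.3  (via C)
K: 7.4  (via M)
E: 7.7  (via I)
D: 8.2  (via I)
F: 14.2  (via I)
Shortest route: H–A–C–I–F = 14.2 min.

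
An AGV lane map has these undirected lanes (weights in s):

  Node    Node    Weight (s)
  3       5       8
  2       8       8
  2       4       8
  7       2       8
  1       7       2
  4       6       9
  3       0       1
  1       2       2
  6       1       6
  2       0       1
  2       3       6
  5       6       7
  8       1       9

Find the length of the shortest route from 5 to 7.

14 s

Settle nodes by increasing distance from 5:
5: 0
6: 7  (via 5)
3: 8  (via 5)
0: 9  (via 3)
2: 10  (via 0)
1: 12  (via 2)
7: 14  (via 1)
Shortest route: 5 → 3 → 0 → 2 → 1 → 7 = 14 s.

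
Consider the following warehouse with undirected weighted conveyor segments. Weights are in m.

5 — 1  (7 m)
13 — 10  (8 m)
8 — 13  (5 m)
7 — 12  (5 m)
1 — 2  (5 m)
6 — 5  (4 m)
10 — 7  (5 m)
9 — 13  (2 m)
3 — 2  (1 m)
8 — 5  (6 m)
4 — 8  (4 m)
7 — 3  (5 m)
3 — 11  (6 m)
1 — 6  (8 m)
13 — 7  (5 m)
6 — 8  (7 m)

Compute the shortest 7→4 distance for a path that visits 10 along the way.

22 m

Shortest 7→10: 7 → 10 = 5
Shortest 10→4: 10 → 13 → 8 → 4 = 17
Total via 10: 5 + 17 = 22 m.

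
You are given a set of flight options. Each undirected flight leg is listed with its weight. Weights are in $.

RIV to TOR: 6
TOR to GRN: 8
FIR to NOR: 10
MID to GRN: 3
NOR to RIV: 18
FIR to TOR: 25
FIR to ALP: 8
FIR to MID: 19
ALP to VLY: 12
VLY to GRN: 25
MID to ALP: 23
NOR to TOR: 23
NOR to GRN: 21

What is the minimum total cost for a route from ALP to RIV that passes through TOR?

Best ALP to TOR: ALP–FIR–TOR costing 33
Shortest TOR→RIV: TOR–RIV = 6
Total via TOR: 33 + 6 = $39.

$39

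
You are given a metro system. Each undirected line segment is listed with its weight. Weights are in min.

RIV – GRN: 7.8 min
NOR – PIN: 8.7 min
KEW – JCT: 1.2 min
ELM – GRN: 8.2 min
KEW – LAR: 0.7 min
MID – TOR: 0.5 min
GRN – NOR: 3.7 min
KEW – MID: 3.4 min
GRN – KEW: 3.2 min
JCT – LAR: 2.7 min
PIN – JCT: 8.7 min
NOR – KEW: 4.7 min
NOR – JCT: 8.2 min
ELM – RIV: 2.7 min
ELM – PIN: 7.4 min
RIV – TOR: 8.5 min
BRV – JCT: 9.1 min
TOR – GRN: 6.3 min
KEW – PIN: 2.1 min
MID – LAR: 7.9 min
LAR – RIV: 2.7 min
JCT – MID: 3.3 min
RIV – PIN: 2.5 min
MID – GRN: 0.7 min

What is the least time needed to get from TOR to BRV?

12.9 min

Settle nodes by increasing distance from TOR:
TOR: 0
MID: 0.5  (via TOR)
GRN: 1.2  (via MID)
JCT: 3.8  (via MID)
KEW: 3.9  (via MID)
LAR: 4.6  (via KEW)
NOR: 4.9  (via GRN)
PIN: 6  (via KEW)
RIV: 7.3  (via LAR)
ELM: 9.4  (via GRN)
BRV: 12.9  (via JCT)
Shortest route: TOR–MID–JCT–BRV = 12.9 min.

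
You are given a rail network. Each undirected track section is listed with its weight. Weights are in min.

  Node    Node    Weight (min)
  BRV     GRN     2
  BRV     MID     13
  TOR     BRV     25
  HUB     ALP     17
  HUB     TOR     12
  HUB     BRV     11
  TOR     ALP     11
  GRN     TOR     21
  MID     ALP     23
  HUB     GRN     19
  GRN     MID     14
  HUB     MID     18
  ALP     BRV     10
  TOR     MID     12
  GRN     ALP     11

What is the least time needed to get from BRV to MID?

13 min

Candidate routes:
BRV → GRN → MID: 2+14 = 16
BRV → MID: 13 = 13
The minimum is 13 min via BRV → MID.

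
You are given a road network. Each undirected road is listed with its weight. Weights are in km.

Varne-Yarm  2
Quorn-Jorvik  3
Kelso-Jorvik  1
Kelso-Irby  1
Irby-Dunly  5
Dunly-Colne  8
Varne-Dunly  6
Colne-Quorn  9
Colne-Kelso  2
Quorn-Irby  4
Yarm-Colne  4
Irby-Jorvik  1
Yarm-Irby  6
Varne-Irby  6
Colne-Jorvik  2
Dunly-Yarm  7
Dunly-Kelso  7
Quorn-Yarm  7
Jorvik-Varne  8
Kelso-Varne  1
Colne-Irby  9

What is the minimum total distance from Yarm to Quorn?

Settle nodes by increasing distance from Yarm:
Yarm: 0
Varne: 2  (via Yarm)
Kelso: 3  (via Varne)
Jorvik: 4  (via Kelso)
Irby: 4  (via Kelso)
Colne: 4  (via Yarm)
Quorn: 7  (via Yarm)
Shortest route: Yarm → Quorn = 7 km.

7 km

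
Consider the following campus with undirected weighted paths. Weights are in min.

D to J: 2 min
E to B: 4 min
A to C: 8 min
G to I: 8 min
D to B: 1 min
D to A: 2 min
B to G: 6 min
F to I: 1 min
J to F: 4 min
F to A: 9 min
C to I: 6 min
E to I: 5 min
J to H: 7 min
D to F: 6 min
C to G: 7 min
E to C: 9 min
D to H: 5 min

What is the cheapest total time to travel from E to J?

Settle nodes by increasing distance from E:
E: 0
B: 4  (via E)
D: 5  (via B)
I: 5  (via E)
F: 6  (via I)
A: 7  (via D)
J: 7  (via D)
Shortest route: E–B–D–J = 7 min.

7 min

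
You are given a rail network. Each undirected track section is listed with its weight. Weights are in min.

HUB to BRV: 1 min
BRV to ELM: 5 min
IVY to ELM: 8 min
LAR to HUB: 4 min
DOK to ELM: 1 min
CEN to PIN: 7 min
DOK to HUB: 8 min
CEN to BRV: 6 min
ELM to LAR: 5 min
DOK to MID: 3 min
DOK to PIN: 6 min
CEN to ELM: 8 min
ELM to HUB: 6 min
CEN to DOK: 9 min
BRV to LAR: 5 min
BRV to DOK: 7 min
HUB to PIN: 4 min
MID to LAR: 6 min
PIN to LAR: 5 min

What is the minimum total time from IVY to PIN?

Candidate routes:
IVY - ELM - BRV - HUB - PIN: 8+5+1+4 = 18
IVY - ELM - DOK - PIN: 8+1+6 = 15
Cheapest is IVY - ELM - DOK - PIN at 15 min.

15 min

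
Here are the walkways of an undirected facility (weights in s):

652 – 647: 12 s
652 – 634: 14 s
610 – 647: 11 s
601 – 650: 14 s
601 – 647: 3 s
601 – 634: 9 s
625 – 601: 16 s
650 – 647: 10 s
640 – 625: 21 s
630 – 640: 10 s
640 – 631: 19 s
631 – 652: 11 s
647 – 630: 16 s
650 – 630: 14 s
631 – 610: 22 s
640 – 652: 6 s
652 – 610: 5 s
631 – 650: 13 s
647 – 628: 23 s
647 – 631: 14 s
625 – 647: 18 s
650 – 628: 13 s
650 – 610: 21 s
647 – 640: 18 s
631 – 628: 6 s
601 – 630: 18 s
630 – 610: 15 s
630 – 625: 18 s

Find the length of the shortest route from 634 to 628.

Compare a few routes:
634–601–647–631–628: 9+3+14+6 = 32
634–652–631–628: 14+11+6 = 31
634–601–647–650–628: 9+3+10+13 = 35
The minimum is 31 s via 634–652–631–628.

31 s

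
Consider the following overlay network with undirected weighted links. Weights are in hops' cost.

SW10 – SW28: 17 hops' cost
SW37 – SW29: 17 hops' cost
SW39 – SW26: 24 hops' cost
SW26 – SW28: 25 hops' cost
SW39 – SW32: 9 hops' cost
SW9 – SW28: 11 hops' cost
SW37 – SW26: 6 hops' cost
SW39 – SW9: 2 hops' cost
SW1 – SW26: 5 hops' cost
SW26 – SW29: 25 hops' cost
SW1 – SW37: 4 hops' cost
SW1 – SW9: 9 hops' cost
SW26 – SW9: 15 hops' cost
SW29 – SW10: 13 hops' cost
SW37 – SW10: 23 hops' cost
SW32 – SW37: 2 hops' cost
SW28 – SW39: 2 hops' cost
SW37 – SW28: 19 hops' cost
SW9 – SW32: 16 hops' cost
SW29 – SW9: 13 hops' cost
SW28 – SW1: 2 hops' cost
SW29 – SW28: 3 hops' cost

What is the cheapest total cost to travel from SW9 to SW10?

Settle nodes by increasing distance from SW9:
SW9: 0
SW39: 2  (via SW9)
SW28: 4  (via SW39)
SW1: 6  (via SW28)
SW29: 7  (via SW28)
SW37: 10  (via SW1)
SW32: 11  (via SW39)
SW26: 11  (via SW1)
SW10: 20  (via SW29)
Shortest route: SW9–SW39–SW28–SW29–SW10 = 20 hops' cost.

20 hops' cost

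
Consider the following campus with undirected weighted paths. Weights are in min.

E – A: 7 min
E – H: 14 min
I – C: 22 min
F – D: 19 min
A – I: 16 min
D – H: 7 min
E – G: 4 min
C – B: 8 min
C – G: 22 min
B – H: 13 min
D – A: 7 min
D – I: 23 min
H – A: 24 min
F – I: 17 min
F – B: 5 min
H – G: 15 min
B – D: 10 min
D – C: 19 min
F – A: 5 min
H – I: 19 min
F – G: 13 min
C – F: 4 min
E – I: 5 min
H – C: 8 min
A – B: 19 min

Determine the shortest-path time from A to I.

Compare a few routes:
A → E → I: 7+5 = 12
A → I: 16 = 16
A → F → I: 5+17 = 22
Cheapest is A → E → I at 12 min.

12 min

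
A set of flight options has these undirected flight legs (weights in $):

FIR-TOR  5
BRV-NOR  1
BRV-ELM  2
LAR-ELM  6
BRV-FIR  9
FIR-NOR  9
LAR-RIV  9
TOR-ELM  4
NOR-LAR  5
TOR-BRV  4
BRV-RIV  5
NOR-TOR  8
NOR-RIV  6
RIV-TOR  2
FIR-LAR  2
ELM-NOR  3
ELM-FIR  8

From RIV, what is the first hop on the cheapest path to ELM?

TOR

Candidate routes:
RIV–BRV–ELM: 5+2 = 7
RIV–TOR–ELM: 2+4 = 6
RIV–TOR–BRV–ELM: 2+4+2 = 8
The minimum is $6 via RIV–TOR–ELM.
So from RIV the first move is to TOR.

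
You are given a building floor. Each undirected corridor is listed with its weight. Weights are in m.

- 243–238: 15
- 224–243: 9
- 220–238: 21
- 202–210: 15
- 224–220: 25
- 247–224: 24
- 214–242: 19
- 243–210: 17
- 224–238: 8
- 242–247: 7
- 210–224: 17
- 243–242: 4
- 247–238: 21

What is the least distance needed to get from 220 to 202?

Running Dijkstra from 220:
220: 0
238: 21  (via 220)
224: 25  (via 220)
243: 34  (via 224)
242: 38  (via 243)
210: 42  (via 224)
247: 42  (via 238)
214: 57  (via 242)
202: 57  (via 210)
Shortest route: 220–224–210–202 = 57 m.

57 m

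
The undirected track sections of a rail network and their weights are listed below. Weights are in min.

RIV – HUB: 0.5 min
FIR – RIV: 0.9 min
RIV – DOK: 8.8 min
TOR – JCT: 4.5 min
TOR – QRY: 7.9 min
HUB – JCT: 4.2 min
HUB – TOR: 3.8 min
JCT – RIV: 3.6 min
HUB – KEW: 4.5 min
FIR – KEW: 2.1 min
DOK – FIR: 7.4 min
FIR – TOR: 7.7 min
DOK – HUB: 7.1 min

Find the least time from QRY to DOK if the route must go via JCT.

Shortest QRY→JCT: QRY–TOR–JCT = 12.4
Best JCT to DOK: JCT–RIV–HUB–DOK costing 11.2
Total via JCT: 12.4 + 11.2 = 23.6 min.

23.6 min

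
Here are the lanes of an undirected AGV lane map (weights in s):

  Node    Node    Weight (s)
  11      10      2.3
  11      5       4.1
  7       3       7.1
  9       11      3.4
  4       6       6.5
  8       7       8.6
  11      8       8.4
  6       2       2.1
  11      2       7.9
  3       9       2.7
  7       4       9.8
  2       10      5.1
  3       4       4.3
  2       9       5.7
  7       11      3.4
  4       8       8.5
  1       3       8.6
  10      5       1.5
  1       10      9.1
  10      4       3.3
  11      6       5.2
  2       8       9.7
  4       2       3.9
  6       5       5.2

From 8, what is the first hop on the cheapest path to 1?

Compare a few routes:
8–4–10–1: 8.5+3.3+9.1 = 20.9
8–11–10–1: 8.4+2.3+9.1 = 19.8
The minimum is 19.8 s via 8–11–10–1.
So from 8 the first move is to 11.

11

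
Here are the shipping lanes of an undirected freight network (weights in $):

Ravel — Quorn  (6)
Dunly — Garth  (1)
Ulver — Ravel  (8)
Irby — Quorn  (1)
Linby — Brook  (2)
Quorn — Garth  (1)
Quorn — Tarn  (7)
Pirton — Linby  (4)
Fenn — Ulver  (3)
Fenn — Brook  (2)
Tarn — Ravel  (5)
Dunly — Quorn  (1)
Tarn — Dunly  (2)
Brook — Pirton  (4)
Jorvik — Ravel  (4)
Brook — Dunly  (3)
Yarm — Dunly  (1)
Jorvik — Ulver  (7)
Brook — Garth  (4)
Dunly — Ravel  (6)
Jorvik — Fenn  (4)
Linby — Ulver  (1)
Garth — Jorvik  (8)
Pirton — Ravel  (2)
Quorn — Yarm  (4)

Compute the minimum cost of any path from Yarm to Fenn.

$6

Candidate routes:
Yarm → Dunly → Garth → Brook → Fenn: 1+1+4+2 = 8
Yarm → Dunly → Brook → Fenn: 1+3+2 = 6
Yarm → Quorn → Dunly → Brook → Fenn: 4+1+3+2 = 10
Yarm → Dunly → Quorn → Garth → Brook → Fenn: 1+1+1+4+2 = 9
The minimum is $6 via Yarm → Dunly → Brook → Fenn.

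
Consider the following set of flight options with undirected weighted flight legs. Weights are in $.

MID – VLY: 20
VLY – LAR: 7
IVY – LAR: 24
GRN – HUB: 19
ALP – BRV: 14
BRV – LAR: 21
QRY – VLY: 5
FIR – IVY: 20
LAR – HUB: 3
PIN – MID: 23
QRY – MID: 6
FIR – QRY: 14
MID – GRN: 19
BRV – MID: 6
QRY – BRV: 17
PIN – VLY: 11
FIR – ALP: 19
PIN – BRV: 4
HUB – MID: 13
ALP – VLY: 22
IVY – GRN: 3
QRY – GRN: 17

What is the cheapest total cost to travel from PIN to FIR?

Running Dijkstra from PIN:
PIN: 0
BRV: 4  (via PIN)
MID: 10  (via BRV)
VLY: 11  (via PIN)
QRY: 16  (via MID)
ALP: 18  (via BRV)
LAR: 18  (via VLY)
HUB: 21  (via LAR)
GRN: 29  (via MID)
FIR: 30  (via QRY)
Shortest route: PIN → BRV → MID → QRY → FIR = $30.

$30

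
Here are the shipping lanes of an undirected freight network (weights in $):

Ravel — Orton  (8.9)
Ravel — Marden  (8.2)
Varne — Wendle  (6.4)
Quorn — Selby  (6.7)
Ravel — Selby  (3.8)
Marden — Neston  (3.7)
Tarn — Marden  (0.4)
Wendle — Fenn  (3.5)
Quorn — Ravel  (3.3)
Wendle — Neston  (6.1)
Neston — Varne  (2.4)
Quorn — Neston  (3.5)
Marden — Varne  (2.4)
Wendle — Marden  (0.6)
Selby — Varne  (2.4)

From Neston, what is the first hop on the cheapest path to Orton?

Quorn

Enumerating some paths:
Neston - Varne - Selby - Ravel - Orton: 2.4+2.4+3.8+8.9 = 17.5
Neston - Quorn - Ravel - Orton: 3.5+3.3+8.9 = 15.7
Neston - Marden - Ravel - Orton: 3.7+8.2+8.9 = 20.8
The minimum is $15.7 via Neston - Quorn - Ravel - Orton.
So from Neston the first move is to Quorn.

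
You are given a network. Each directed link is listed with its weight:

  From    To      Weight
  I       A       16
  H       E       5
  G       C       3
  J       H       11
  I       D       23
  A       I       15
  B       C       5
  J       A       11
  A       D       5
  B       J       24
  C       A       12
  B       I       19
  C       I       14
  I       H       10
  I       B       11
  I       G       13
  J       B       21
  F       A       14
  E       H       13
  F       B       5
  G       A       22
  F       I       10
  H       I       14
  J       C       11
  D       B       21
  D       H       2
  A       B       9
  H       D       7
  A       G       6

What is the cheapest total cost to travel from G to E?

27

Running Dijkstra from G:
G: 0
C: 3  (via G)
A: 15  (via C)
I: 17  (via C)
D: 20  (via A)
H: 22  (via D)
B: 24  (via A)
E: 27  (via H)
Shortest route: G–C–A–D–H–E = 27.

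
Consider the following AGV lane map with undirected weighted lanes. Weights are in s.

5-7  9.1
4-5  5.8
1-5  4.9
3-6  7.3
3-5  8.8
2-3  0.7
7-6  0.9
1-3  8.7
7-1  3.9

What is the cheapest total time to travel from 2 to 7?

8.9 s

Enumerating some paths:
2 → 3 → 5 → 7: 0.7+8.8+9.1 = 18.6
2 → 3 → 6 → 7: 0.7+7.3+0.9 = 8.9
2 → 3 → 5 → 1 → 7: 0.7+8.8+4.9+3.9 = 18.3
2 → 3 → 1 → 7: 0.7+8.7+3.9 = 13.3
The minimum is 8.9 s via 2 → 3 → 6 → 7.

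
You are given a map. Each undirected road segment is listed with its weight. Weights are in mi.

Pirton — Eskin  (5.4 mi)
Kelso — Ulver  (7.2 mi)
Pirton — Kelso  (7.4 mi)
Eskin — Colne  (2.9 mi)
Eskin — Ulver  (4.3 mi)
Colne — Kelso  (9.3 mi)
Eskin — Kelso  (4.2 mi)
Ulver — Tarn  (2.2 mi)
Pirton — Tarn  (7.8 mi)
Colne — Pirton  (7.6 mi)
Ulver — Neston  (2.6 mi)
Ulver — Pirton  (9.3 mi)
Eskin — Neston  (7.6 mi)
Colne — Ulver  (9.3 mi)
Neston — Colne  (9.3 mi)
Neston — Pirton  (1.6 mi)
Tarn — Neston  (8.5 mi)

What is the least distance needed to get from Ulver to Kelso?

7.2 mi

Compare a few routes:
Ulver → Neston → Pirton → Kelso: 2.6+1.6+7.4 = 11.6
Ulver → Eskin → Kelso: 4.3+4.2 = 8.5
Ulver → Kelso: 7.2 = 7.2
Cheapest is Ulver → Kelso at 7.2 mi.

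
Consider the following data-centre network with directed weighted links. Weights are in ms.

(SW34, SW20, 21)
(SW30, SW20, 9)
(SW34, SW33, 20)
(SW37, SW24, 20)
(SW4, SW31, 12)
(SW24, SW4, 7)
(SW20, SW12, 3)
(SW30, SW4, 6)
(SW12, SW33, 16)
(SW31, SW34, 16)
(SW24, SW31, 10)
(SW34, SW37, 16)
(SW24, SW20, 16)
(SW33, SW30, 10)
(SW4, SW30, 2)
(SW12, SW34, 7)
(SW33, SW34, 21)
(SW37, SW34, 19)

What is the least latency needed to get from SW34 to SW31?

46 ms

Settle nodes by increasing distance from SW34:
SW34: 0
SW37: 16  (via SW34)
SW33: 20  (via SW34)
SW20: 21  (via SW34)
SW12: 24  (via SW20)
SW30: 30  (via SW33)
SW24: 36  (via SW37)
SW4: 36  (via SW30)
SW31: 46  (via SW24)
Shortest route: SW34 → SW37 → SW24 → SW31 = 46 ms.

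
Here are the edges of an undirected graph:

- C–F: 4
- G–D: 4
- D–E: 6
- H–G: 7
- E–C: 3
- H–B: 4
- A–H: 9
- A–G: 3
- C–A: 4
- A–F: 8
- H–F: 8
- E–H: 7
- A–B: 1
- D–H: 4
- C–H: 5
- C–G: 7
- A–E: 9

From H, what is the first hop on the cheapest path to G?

G

Enumerating some paths:
H - B - A - G: 4+1+3 = 8
H - G: 7 = 7
H - D - G: 4+4 = 8
Cheapest is H - G at 7.
So from H the first move is to G.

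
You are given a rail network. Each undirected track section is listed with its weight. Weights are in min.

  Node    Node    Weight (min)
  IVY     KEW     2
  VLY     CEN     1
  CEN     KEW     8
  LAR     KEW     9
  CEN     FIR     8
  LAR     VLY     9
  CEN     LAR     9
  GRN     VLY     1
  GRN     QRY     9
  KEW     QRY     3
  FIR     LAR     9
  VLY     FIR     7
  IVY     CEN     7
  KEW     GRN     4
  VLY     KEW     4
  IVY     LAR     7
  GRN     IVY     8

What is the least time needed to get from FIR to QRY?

Candidate routes:
FIR → VLY → GRN → KEW → QRY: 7+1+4+3 = 15
FIR → VLY → KEW → QRY: 7+4+3 = 14
The minimum is 14 min via FIR → VLY → KEW → QRY.

14 min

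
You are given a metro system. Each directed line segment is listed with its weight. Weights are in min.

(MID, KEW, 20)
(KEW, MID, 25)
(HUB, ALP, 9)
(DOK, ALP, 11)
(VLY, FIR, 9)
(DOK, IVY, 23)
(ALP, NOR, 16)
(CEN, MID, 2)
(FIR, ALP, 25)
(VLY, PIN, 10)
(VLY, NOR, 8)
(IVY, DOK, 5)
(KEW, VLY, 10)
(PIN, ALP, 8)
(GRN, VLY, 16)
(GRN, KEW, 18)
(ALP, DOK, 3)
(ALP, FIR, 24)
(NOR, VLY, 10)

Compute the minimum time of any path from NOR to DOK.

Settle nodes by increasing distance from NOR:
NOR: 0
VLY: 10  (via NOR)
FIR: 19  (via VLY)
PIN: 20  (via VLY)
ALP: 28  (via PIN)
DOK: 31  (via ALP)
Shortest route: NOR → VLY → PIN → ALP → DOK = 31 min.

31 min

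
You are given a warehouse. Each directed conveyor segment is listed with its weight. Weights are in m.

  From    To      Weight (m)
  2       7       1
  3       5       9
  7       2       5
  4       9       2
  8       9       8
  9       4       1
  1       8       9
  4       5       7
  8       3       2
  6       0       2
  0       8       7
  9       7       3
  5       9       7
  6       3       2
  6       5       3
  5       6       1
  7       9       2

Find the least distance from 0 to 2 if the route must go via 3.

Best 0 to 3: 0–8–3 costing 9
Best 3 to 2: 3–5–9–7–2 costing 24
Total via 3: 9 + 24 = 33 m.

33 m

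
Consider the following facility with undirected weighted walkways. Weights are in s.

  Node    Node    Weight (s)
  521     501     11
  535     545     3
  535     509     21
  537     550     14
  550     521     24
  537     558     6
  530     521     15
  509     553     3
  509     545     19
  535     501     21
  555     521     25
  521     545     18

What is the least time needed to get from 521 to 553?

40 s

Running Dijkstra from 521:
521: 0
501: 11  (via 521)
530: 15  (via 521)
545: 18  (via 521)
535: 21  (via 545)
550: 24  (via 521)
555: 25  (via 521)
509: 37  (via 545)
537: 38  (via 550)
553: 40  (via 509)
Shortest route: 521–545–509–553 = 40 s.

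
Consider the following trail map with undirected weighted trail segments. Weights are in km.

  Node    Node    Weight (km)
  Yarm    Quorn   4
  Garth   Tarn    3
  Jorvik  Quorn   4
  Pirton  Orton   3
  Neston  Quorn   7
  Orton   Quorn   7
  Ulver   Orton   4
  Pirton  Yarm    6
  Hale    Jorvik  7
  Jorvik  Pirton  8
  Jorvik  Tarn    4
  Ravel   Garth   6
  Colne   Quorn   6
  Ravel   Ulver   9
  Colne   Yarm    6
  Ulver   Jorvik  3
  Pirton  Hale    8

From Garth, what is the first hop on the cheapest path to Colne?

Candidate routes:
Garth → Tarn → Jorvik → Quorn → Colne: 3+4+4+6 = 17
Garth → Tarn → Jorvik → Ulver → Orton → Quorn → Colne: 3+4+3+4+7+6 = 27
Garth → Tarn → Jorvik → Quorn → Yarm → Colne: 3+4+4+4+6 = 21
Cheapest is Garth → Tarn → Jorvik → Quorn → Colne at 17 km.
So from Garth the first move is to Tarn.

Tarn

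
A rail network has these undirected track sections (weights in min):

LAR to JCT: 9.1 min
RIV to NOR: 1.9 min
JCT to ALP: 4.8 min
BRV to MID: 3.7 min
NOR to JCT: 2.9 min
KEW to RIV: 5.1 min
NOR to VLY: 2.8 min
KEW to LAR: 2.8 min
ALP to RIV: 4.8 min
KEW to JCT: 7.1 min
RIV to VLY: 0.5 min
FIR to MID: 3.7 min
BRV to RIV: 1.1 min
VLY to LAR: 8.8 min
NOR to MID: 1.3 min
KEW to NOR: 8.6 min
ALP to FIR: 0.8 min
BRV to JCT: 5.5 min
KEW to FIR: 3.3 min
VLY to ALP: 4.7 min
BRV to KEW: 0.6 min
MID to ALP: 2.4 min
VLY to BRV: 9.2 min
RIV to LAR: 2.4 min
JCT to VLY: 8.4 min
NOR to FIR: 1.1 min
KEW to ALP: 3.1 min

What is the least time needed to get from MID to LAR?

5.6 min

Shortest distances from MID:
MID: 0
NOR: 1.3  (via MID)
FIR: 2.4  (via NOR)
ALP: 2.4  (via MID)
RIV: 3.2  (via NOR)
VLY: 3.7  (via RIV)
BRV: 3.7  (via MID)
JCT: 4.2  (via NOR)
KEW: 4.3  (via BRV)
LAR: 5.6  (via RIV)
Shortest route: MID–NOR–RIV–LAR = 5.6 min.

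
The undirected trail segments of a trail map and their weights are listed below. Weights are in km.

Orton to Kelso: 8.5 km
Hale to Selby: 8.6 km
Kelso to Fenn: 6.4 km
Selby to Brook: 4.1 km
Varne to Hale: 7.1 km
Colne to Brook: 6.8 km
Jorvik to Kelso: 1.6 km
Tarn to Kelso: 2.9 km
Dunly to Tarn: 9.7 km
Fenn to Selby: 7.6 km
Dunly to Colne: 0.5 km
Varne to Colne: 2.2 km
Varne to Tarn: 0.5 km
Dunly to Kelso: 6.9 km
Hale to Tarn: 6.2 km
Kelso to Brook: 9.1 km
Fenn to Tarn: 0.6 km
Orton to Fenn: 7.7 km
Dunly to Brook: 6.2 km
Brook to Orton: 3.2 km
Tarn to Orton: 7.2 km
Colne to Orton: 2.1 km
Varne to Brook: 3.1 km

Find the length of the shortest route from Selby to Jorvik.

Candidate routes:
Selby–Fenn–Tarn–Kelso–Jorvik: 7.6+0.6+2.9+1.6 = 12.7
Selby–Brook–Kelso–Jorvik: 4.1+9.1+1.6 = 14.8
Selby–Brook–Varne–Tarn–Kelso–Jorvik: 4.1+3.1+0.5+2.9+1.6 = 12.2
Cheapest is Selby–Brook–Varne–Tarn–Kelso–Jorvik at 12.2 km.

12.2 km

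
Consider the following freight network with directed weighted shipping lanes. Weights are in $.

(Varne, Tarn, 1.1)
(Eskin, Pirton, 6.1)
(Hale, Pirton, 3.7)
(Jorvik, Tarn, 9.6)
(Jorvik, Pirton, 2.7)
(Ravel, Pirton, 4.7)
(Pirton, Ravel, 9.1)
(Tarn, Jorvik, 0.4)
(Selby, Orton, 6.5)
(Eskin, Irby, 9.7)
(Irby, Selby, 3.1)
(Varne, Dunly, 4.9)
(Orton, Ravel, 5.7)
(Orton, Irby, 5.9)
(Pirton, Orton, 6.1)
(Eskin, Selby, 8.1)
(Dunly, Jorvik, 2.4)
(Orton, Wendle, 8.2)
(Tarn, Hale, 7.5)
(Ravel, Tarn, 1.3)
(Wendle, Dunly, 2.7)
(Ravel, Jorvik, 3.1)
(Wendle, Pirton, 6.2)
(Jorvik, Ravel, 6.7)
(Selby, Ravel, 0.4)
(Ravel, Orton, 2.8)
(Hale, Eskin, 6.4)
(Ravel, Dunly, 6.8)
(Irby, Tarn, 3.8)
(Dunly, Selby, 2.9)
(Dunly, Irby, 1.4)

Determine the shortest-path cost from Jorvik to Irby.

Compare a few routes:
Jorvik → Ravel → Dunly → Irby: 6.7+6.8+1.4 = 14.9
Jorvik → Pirton → Orton → Irby: 2.7+6.1+5.9 = 14.7
Cheapest is Jorvik → Pirton → Orton → Irby at $14.7.

$14.7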